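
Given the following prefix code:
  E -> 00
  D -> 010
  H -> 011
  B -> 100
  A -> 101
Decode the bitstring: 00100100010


Decoding step by step:
Bits 00 -> E
Bits 100 -> B
Bits 100 -> B
Bits 010 -> D


Decoded message: EBBD


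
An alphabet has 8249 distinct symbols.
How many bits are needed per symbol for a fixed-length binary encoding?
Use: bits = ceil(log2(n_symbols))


log2(8249) = 13.01
Bracket: 2^13 = 8192 < 8249 <= 2^14 = 16384
So ceil(log2(8249)) = 14

bits = ceil(log2(8249)) = ceil(13.01) = 14 bits


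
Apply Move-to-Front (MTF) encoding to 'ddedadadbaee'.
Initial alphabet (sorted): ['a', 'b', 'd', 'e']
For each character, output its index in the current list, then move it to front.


MTF encoding:
'd': index 2 in ['a', 'b', 'd', 'e'] -> ['d', 'a', 'b', 'e']
'd': index 0 in ['d', 'a', 'b', 'e'] -> ['d', 'a', 'b', 'e']
'e': index 3 in ['d', 'a', 'b', 'e'] -> ['e', 'd', 'a', 'b']
'd': index 1 in ['e', 'd', 'a', 'b'] -> ['d', 'e', 'a', 'b']
'a': index 2 in ['d', 'e', 'a', 'b'] -> ['a', 'd', 'e', 'b']
'd': index 1 in ['a', 'd', 'e', 'b'] -> ['d', 'a', 'e', 'b']
'a': index 1 in ['d', 'a', 'e', 'b'] -> ['a', 'd', 'e', 'b']
'd': index 1 in ['a', 'd', 'e', 'b'] -> ['d', 'a', 'e', 'b']
'b': index 3 in ['d', 'a', 'e', 'b'] -> ['b', 'd', 'a', 'e']
'a': index 2 in ['b', 'd', 'a', 'e'] -> ['a', 'b', 'd', 'e']
'e': index 3 in ['a', 'b', 'd', 'e'] -> ['e', 'a', 'b', 'd']
'e': index 0 in ['e', 'a', 'b', 'd'] -> ['e', 'a', 'b', 'd']


Output: [2, 0, 3, 1, 2, 1, 1, 1, 3, 2, 3, 0]


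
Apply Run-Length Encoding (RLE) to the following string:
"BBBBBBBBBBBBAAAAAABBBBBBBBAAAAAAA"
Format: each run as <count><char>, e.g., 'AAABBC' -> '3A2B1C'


Scanning runs left to right:
  i=0: run of 'B' x 12 -> '12B'
  i=12: run of 'A' x 6 -> '6A'
  i=18: run of 'B' x 8 -> '8B'
  i=26: run of 'A' x 7 -> '7A'

RLE = 12B6A8B7A


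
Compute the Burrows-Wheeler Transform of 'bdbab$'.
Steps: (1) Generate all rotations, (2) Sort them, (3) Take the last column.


Rotations (sorted):
  0: $bdbab -> last char: b
  1: ab$bdb -> last char: b
  2: b$bdba -> last char: a
  3: bab$bd -> last char: d
  4: bdbab$ -> last char: $
  5: dbab$b -> last char: b


BWT = bbad$b


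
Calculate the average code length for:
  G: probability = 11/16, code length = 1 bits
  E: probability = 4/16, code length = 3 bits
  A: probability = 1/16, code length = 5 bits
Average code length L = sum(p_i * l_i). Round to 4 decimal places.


Weighted contributions p_i * l_i:
  G: (11/16) * 1 = 11/16
  E: (4/16) * 3 = 12/16
  A: (1/16) * 5 = 5/16
Sum = (11 + 12 + 5)/16 = 28/16

L = 28/16 = 1.7500 bits/symbol


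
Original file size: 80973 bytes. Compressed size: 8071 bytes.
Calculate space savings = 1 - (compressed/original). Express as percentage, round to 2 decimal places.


ratio = compressed/original = 8071/80973 = 0.099675
savings = 1 - ratio = 1 - 0.099675 = 0.900325
as a percentage: 0.900325 * 100 = 90.03%

Space savings = 1 - 8071/80973 = 90.03%


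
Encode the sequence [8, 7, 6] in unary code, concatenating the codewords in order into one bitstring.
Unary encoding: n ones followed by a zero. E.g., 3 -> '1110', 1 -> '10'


Encode each number as n ones followed by a terminating 0:
  8 -> 111111110 (9 bits)
  7 -> 11111110 (8 bits)
  6 -> 1111110 (7 bits)
Total length = 9 + 8 + 7 = 24 bits.

Unary([8, 7, 6]) = 111111110111111101111110 (24 bits)


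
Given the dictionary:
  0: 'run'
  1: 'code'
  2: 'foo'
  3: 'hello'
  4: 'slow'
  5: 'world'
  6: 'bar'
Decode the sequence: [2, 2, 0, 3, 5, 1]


Look up each index in the dictionary:
  2 -> 'foo'
  2 -> 'foo'
  0 -> 'run'
  3 -> 'hello'
  5 -> 'world'
  1 -> 'code'

Decoded: "foo foo run hello world code"


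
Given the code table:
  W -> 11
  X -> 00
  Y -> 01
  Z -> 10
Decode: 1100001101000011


Decoding:
11 -> W
00 -> X
00 -> X
11 -> W
01 -> Y
00 -> X
00 -> X
11 -> W


Result: WXXWYXXW


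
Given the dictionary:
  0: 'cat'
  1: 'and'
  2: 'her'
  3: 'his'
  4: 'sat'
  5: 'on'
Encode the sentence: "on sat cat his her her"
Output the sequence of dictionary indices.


Look up each word in the dictionary:
  'on' -> 5
  'sat' -> 4
  'cat' -> 0
  'his' -> 3
  'her' -> 2
  'her' -> 2

Encoded: [5, 4, 0, 3, 2, 2]


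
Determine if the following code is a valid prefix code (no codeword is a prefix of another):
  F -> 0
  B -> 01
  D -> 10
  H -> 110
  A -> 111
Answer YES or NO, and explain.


Checking each pair (does one codeword prefix another?):
  F='0' vs B='01': prefix -- VIOLATION

NO -- this is NOT a valid prefix code. F (0) is a prefix of B (01).


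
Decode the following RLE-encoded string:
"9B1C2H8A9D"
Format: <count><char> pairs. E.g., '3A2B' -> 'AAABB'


Expanding each <count><char> pair:
  9B -> 'BBBBBBBBB'
  1C -> 'C'
  2H -> 'HH'
  8A -> 'AAAAAAAA'
  9D -> 'DDDDDDDDD'

Decoded = BBBBBBBBBCHHAAAAAAAADDDDDDDDD


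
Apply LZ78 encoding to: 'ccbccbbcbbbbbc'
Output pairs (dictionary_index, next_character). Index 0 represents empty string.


LZ78 encoding steps:
Dictionary: {0: ''}
Step 1: w='' (idx 0), next='c' -> output (0, 'c'), add 'c' as idx 1
Step 2: w='c' (idx 1), next='b' -> output (1, 'b'), add 'cb' as idx 2
Step 3: w='c' (idx 1), next='c' -> output (1, 'c'), add 'cc' as idx 3
Step 4: w='' (idx 0), next='b' -> output (0, 'b'), add 'b' as idx 4
Step 5: w='b' (idx 4), next='c' -> output (4, 'c'), add 'bc' as idx 5
Step 6: w='b' (idx 4), next='b' -> output (4, 'b'), add 'bb' as idx 6
Step 7: w='bb' (idx 6), next='b' -> output (6, 'b'), add 'bbb' as idx 7
Step 8: w='c' (idx 1), end of input -> output (1, '')


Encoded: [(0, 'c'), (1, 'b'), (1, 'c'), (0, 'b'), (4, 'c'), (4, 'b'), (6, 'b'), (1, '')]


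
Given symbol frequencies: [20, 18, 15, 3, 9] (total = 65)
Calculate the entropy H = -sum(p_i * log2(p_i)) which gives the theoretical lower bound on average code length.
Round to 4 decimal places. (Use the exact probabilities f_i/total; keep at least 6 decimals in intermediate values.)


Per-symbol terms -p_i * log2(p_i) with p_i = f_i/65:
  p = 20/65 = 0.307692: log2(p) = -1.700440, -p*log2(p) = 0.523212
  p = 18/65 = 0.276923: log2(p) = -1.852443, -p*log2(p) = 0.512984
  p = 15/65 = 0.230769: log2(p) = -2.115477, -p*log2(p) = 0.488187
  p = 3/65 = 0.046154: log2(p) = -4.437405, -p*log2(p) = 0.204803
  p = 9/65 = 0.138462: log2(p) = -2.852443, -p*log2(p) = 0.394954
H = 0.523212 + 0.512984 + 0.488187 + 0.204803 + 0.394954 = 2.124140

H = 2.1241 bits/symbol


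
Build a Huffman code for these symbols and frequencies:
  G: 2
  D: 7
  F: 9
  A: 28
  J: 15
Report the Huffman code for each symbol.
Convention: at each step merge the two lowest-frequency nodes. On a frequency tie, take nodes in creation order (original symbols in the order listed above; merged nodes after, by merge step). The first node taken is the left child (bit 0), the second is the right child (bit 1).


Huffman tree construction:
Step 1: Merge G(2) + D(7) = 9
Step 2: Merge F(9) + (G+D)(9) = 18
Step 3: Merge J(15) + (F+(G+D))(18) = 33
Step 4: Merge A(28) + (J+(F+(G+D)))(33) = 61
Read each symbol's code off the tree from the root (left child = 0, right child = 1).

Codes:
  G: 1110 (length 4)
  D: 1111 (length 4)
  F: 110 (length 3)
  A: 0 (length 1)
  J: 10 (length 2)
Average code length: 121/61 = 1.9836 bits/symbol


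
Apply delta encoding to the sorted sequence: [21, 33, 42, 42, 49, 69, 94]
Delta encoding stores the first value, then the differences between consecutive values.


First value: 21
Deltas:
  33 - 21 = 12
  42 - 33 = 9
  42 - 42 = 0
  49 - 42 = 7
  69 - 49 = 20
  94 - 69 = 25


Delta encoded: [21, 12, 9, 0, 7, 20, 25]


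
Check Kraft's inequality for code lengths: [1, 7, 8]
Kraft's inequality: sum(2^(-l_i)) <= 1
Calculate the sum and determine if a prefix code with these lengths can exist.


Sum = 2^(-1) + 2^(-7) + 2^(-8)
    = 0.5 + 0.0078125 + 0.00390625
    = 131/256 = 0.51171875
Since 0.51171875 <= 1, Kraft's inequality IS satisfied.
A prefix code with these lengths CAN exist.

Kraft sum = 0.51171875. Satisfied.


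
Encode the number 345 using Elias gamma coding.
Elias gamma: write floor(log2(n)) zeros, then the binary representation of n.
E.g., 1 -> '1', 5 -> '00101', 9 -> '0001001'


num_bits = floor(log2(345)) + 1 = 9
leading_zeros = num_bits - 1 = 8
binary(345) = 101011001

Elias gamma(345) = '00000000' + '101011001' = 00000000101011001 (17 bits)


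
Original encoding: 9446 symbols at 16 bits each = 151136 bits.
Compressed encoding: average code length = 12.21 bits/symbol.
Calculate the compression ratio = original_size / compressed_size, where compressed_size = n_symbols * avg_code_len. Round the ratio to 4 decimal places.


original_size = n_symbols * orig_bits = 9446 * 16 = 151136 bits
compressed_size = n_symbols * avg_code_len = 9446 * 12.21 = 115335.66 bits
ratio = original_size / compressed_size = 151136 / 115335.66 = 1.3104

Compression ratio = 1.3104


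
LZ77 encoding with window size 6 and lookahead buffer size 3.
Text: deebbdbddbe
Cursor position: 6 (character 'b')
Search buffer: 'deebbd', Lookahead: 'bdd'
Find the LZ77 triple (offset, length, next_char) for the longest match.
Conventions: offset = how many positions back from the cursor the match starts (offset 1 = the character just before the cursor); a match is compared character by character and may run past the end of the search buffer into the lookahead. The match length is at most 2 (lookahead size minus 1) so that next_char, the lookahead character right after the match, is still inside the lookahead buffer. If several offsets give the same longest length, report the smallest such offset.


Try each offset into the search buffer:
  offset=1 (pos 5, char 'd'): match length 0
  offset=2 (pos 4, char 'b'): match length 2
  offset=3 (pos 3, char 'b'): match length 1
  offset=4 (pos 2, char 'e'): match length 0
  offset=5 (pos 1, char 'e'): match length 0
  offset=6 (pos 0, char 'd'): match length 0
Longest match has length 2 at offset 2.
next_char = character at position 6 + 2 = 8 -> 'd'

Best match: offset=2, length=2 (matching 'bd' starting at position 4)
LZ77 triple: (2, 2, 'd')


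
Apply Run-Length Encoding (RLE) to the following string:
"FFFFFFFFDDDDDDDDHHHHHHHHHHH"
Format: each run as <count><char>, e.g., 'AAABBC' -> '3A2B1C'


Scanning runs left to right:
  i=0: run of 'F' x 8 -> '8F'
  i=8: run of 'D' x 8 -> '8D'
  i=16: run of 'H' x 11 -> '11H'

RLE = 8F8D11H


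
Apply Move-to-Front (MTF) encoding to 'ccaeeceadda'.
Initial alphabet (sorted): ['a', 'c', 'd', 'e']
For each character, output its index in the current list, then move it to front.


MTF encoding:
'c': index 1 in ['a', 'c', 'd', 'e'] -> ['c', 'a', 'd', 'e']
'c': index 0 in ['c', 'a', 'd', 'e'] -> ['c', 'a', 'd', 'e']
'a': index 1 in ['c', 'a', 'd', 'e'] -> ['a', 'c', 'd', 'e']
'e': index 3 in ['a', 'c', 'd', 'e'] -> ['e', 'a', 'c', 'd']
'e': index 0 in ['e', 'a', 'c', 'd'] -> ['e', 'a', 'c', 'd']
'c': index 2 in ['e', 'a', 'c', 'd'] -> ['c', 'e', 'a', 'd']
'e': index 1 in ['c', 'e', 'a', 'd'] -> ['e', 'c', 'a', 'd']
'a': index 2 in ['e', 'c', 'a', 'd'] -> ['a', 'e', 'c', 'd']
'd': index 3 in ['a', 'e', 'c', 'd'] -> ['d', 'a', 'e', 'c']
'd': index 0 in ['d', 'a', 'e', 'c'] -> ['d', 'a', 'e', 'c']
'a': index 1 in ['d', 'a', 'e', 'c'] -> ['a', 'd', 'e', 'c']


Output: [1, 0, 1, 3, 0, 2, 1, 2, 3, 0, 1]


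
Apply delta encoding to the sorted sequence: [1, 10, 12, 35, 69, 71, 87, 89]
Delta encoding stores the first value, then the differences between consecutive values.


First value: 1
Deltas:
  10 - 1 = 9
  12 - 10 = 2
  35 - 12 = 23
  69 - 35 = 34
  71 - 69 = 2
  87 - 71 = 16
  89 - 87 = 2


Delta encoded: [1, 9, 2, 23, 34, 2, 16, 2]


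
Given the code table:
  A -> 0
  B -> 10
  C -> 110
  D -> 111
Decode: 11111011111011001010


Decoding:
111 -> D
110 -> C
111 -> D
110 -> C
110 -> C
0 -> A
10 -> B
10 -> B


Result: DCDCCABB


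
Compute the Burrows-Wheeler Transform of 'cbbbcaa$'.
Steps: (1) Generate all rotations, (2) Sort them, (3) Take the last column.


Rotations (sorted):
  0: $cbbbcaa -> last char: a
  1: a$cbbbca -> last char: a
  2: aa$cbbbc -> last char: c
  3: bbbcaa$c -> last char: c
  4: bbcaa$cb -> last char: b
  5: bcaa$cbb -> last char: b
  6: caa$cbbb -> last char: b
  7: cbbbcaa$ -> last char: $


BWT = aaccbbb$


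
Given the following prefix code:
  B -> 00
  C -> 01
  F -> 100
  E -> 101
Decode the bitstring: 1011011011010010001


Decoding step by step:
Bits 101 -> E
Bits 101 -> E
Bits 101 -> E
Bits 101 -> E
Bits 00 -> B
Bits 100 -> F
Bits 01 -> C


Decoded message: EEEEBFC


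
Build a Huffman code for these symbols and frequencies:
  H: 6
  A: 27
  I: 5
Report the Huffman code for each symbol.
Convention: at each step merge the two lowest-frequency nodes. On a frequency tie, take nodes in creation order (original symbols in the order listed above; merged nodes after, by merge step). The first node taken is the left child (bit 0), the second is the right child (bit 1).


Huffman tree construction:
Step 1: Merge I(5) + H(6) = 11
Step 2: Merge (I+H)(11) + A(27) = 38
Read each symbol's code off the tree from the root (left child = 0, right child = 1).

Codes:
  H: 01 (length 2)
  A: 1 (length 1)
  I: 00 (length 2)
Average code length: 49/38 = 1.2895 bits/symbol


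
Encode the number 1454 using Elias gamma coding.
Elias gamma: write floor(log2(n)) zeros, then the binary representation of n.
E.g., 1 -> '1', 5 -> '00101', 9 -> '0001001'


num_bits = floor(log2(1454)) + 1 = 11
leading_zeros = num_bits - 1 = 10
binary(1454) = 10110101110

Elias gamma(1454) = '0000000000' + '10110101110' = 000000000010110101110 (21 bits)


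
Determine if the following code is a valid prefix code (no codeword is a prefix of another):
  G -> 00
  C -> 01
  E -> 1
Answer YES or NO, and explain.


Checking each pair (does one codeword prefix another?):
  G='00' vs C='01': no prefix
  G='00' vs E='1': no prefix
  C='01' vs G='00': no prefix
  C='01' vs E='1': no prefix
  E='1' vs G='00': no prefix
  E='1' vs C='01': no prefix
No violation found over all pairs.

YES -- this is a valid prefix code. No codeword is a prefix of any other codeword.


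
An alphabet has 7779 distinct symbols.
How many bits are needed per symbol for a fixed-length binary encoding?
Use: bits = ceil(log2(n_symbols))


log2(7779) = 12.9254
Bracket: 2^12 = 4096 < 7779 <= 2^13 = 8192
So ceil(log2(7779)) = 13

bits = ceil(log2(7779)) = ceil(12.9254) = 13 bits


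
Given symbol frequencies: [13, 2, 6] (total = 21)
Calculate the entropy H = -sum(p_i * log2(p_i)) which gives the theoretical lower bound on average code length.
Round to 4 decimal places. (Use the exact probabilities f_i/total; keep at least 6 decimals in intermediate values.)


Per-symbol terms -p_i * log2(p_i) with p_i = f_i/21:
  p = 13/21 = 0.619048: log2(p) = -0.691878, -p*log2(p) = 0.428305
  p = 2/21 = 0.095238: log2(p) = -3.392317, -p*log2(p) = 0.323078
  p = 6/21 = 0.285714: log2(p) = -1.807355, -p*log2(p) = 0.516387
H = 0.428305 + 0.323078 + 0.516387 = 1.267770

H = 1.2678 bits/symbol


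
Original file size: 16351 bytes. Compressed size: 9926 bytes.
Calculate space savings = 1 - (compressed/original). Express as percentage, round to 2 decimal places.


ratio = compressed/original = 9926/16351 = 0.607058
savings = 1 - ratio = 1 - 0.607058 = 0.392942
as a percentage: 0.392942 * 100 = 39.29%

Space savings = 1 - 9926/16351 = 39.29%


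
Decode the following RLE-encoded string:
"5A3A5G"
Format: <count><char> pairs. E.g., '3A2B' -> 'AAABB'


Expanding each <count><char> pair:
  5A -> 'AAAAA'
  3A -> 'AAA'
  5G -> 'GGGGG'

Decoded = AAAAAAAAGGGGG


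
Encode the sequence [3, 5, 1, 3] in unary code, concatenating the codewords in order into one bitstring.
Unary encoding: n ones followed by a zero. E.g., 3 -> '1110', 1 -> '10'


Encode each number as n ones followed by a terminating 0:
  3 -> 1110 (4 bits)
  5 -> 111110 (6 bits)
  1 -> 10 (2 bits)
  3 -> 1110 (4 bits)
Total length = 4 + 6 + 2 + 4 = 16 bits.

Unary([3, 5, 1, 3]) = 1110111110101110 (16 bits)


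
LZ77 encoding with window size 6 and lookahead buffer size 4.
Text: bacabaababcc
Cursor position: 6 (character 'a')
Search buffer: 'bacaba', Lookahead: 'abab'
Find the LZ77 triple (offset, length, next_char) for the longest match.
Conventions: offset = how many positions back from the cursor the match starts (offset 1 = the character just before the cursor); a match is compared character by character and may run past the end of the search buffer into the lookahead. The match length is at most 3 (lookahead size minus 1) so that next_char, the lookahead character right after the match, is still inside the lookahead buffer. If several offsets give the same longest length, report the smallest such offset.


Try each offset into the search buffer:
  offset=1 (pos 5, char 'a'): match length 1
  offset=2 (pos 4, char 'b'): match length 0
  offset=3 (pos 3, char 'a'): match length 3
  offset=4 (pos 2, char 'c'): match length 0
  offset=5 (pos 1, char 'a'): match length 1
  offset=6 (pos 0, char 'b'): match length 0
Longest match has length 3 at offset 3.
next_char = character at position 6 + 3 = 9 -> 'b'

Best match: offset=3, length=3 (matching 'aba' starting at position 3)
LZ77 triple: (3, 3, 'b')


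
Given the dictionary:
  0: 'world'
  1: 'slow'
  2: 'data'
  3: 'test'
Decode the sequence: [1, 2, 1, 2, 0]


Look up each index in the dictionary:
  1 -> 'slow'
  2 -> 'data'
  1 -> 'slow'
  2 -> 'data'
  0 -> 'world'

Decoded: "slow data slow data world"


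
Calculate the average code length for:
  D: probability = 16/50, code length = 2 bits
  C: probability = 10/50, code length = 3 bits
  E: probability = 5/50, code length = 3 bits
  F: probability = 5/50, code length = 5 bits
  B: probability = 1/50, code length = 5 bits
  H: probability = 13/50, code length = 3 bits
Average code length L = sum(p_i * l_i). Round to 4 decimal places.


Weighted contributions p_i * l_i:
  D: (16/50) * 2 = 32/50
  C: (10/50) * 3 = 30/50
  E: (5/50) * 3 = 15/50
  F: (5/50) * 5 = 25/50
  B: (1/50) * 5 = 5/50
  H: (13/50) * 3 = 39/50
Sum = (32 + 30 + 15 + 25 + 5 + 39)/50 = 146/50

L = 146/50 = 2.9200 bits/symbol


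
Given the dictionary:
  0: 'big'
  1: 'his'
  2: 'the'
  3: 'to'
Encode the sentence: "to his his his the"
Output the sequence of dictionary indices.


Look up each word in the dictionary:
  'to' -> 3
  'his' -> 1
  'his' -> 1
  'his' -> 1
  'the' -> 2

Encoded: [3, 1, 1, 1, 2]


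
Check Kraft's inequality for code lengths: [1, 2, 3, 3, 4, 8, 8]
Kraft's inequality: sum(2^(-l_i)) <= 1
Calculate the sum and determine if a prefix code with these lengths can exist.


Sum = 2^(-1) + 2^(-2) + 2^(-3) + 2^(-3) + 2^(-4) + 2^(-8) + 2^(-8)
    = 0.5 + 0.25 + 0.125 + 0.125 + 0.0625 + 0.00390625 + 0.00390625
    = 274/256 = 1.0703125
Since 1.0703125 > 1, Kraft's inequality is NOT satisfied.
A prefix code with these lengths CANNOT exist.

Kraft sum = 1.0703125. Not satisfied.


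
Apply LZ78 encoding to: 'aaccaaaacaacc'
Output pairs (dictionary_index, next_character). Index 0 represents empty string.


LZ78 encoding steps:
Dictionary: {0: ''}
Step 1: w='' (idx 0), next='a' -> output (0, 'a'), add 'a' as idx 1
Step 2: w='a' (idx 1), next='c' -> output (1, 'c'), add 'ac' as idx 2
Step 3: w='' (idx 0), next='c' -> output (0, 'c'), add 'c' as idx 3
Step 4: w='a' (idx 1), next='a' -> output (1, 'a'), add 'aa' as idx 4
Step 5: w='aa' (idx 4), next='c' -> output (4, 'c'), add 'aac' as idx 5
Step 6: w='aac' (idx 5), next='c' -> output (5, 'c'), add 'aacc' as idx 6


Encoded: [(0, 'a'), (1, 'c'), (0, 'c'), (1, 'a'), (4, 'c'), (5, 'c')]


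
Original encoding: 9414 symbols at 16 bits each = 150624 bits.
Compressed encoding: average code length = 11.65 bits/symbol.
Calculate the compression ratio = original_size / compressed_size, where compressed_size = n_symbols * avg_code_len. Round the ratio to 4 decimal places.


original_size = n_symbols * orig_bits = 9414 * 16 = 150624 bits
compressed_size = n_symbols * avg_code_len = 9414 * 11.65 = 109673.1 bits
ratio = original_size / compressed_size = 150624 / 109673.1 = 1.3734

Compression ratio = 1.3734


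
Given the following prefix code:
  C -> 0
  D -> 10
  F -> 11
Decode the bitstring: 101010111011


Decoding step by step:
Bits 10 -> D
Bits 10 -> D
Bits 10 -> D
Bits 11 -> F
Bits 10 -> D
Bits 11 -> F


Decoded message: DDDFDF


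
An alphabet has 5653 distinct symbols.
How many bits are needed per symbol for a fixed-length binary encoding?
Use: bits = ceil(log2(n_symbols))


log2(5653) = 12.4648
Bracket: 2^12 = 4096 < 5653 <= 2^13 = 8192
So ceil(log2(5653)) = 13

bits = ceil(log2(5653)) = ceil(12.4648) = 13 bits


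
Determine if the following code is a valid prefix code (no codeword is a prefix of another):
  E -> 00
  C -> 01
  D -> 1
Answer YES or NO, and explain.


Checking each pair (does one codeword prefix another?):
  E='00' vs C='01': no prefix
  E='00' vs D='1': no prefix
  C='01' vs E='00': no prefix
  C='01' vs D='1': no prefix
  D='1' vs E='00': no prefix
  D='1' vs C='01': no prefix
No violation found over all pairs.

YES -- this is a valid prefix code. No codeword is a prefix of any other codeword.


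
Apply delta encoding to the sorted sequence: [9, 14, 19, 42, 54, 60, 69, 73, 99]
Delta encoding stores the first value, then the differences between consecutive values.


First value: 9
Deltas:
  14 - 9 = 5
  19 - 14 = 5
  42 - 19 = 23
  54 - 42 = 12
  60 - 54 = 6
  69 - 60 = 9
  73 - 69 = 4
  99 - 73 = 26


Delta encoded: [9, 5, 5, 23, 12, 6, 9, 4, 26]


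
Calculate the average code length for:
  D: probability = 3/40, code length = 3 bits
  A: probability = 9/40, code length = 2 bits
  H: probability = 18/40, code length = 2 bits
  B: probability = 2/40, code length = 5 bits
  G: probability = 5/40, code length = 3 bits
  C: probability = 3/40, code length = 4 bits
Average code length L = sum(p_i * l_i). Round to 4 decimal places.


Weighted contributions p_i * l_i:
  D: (3/40) * 3 = 9/40
  A: (9/40) * 2 = 18/40
  H: (18/40) * 2 = 36/40
  B: (2/40) * 5 = 10/40
  G: (5/40) * 3 = 15/40
  C: (3/40) * 4 = 12/40
Sum = (9 + 18 + 36 + 10 + 15 + 12)/40 = 100/40

L = 100/40 = 2.5000 bits/symbol


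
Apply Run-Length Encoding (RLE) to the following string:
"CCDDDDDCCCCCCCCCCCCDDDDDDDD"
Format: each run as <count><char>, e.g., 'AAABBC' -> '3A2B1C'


Scanning runs left to right:
  i=0: run of 'C' x 2 -> '2C'
  i=2: run of 'D' x 5 -> '5D'
  i=7: run of 'C' x 12 -> '12C'
  i=19: run of 'D' x 8 -> '8D'

RLE = 2C5D12C8D


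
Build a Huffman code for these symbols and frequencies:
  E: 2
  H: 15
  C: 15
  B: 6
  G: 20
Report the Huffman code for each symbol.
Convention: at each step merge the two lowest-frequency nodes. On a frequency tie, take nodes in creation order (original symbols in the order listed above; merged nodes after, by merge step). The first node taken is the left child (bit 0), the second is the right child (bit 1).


Huffman tree construction:
Step 1: Merge E(2) + B(6) = 8
Step 2: Merge (E+B)(8) + H(15) = 23
Step 3: Merge C(15) + G(20) = 35
Step 4: Merge ((E+B)+H)(23) + (C+G)(35) = 58
Read each symbol's code off the tree from the root (left child = 0, right child = 1).

Codes:
  E: 000 (length 3)
  H: 01 (length 2)
  C: 10 (length 2)
  B: 001 (length 3)
  G: 11 (length 2)
Average code length: 124/58 = 2.1379 bits/symbol


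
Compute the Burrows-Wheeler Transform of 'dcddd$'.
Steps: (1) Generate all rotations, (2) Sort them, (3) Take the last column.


Rotations (sorted):
  0: $dcddd -> last char: d
  1: cddd$d -> last char: d
  2: d$dcdd -> last char: d
  3: dcddd$ -> last char: $
  4: dd$dcd -> last char: d
  5: ddd$dc -> last char: c


BWT = ddd$dc


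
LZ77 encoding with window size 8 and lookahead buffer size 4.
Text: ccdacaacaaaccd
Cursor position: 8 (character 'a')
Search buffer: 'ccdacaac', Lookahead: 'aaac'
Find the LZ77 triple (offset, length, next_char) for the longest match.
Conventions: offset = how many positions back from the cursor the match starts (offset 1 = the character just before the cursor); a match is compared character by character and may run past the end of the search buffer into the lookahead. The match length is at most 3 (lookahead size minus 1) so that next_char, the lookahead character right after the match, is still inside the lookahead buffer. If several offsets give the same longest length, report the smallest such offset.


Try each offset into the search buffer:
  offset=1 (pos 7, char 'c'): match length 0
  offset=2 (pos 6, char 'a'): match length 1
  offset=3 (pos 5, char 'a'): match length 2
  offset=4 (pos 4, char 'c'): match length 0
  offset=5 (pos 3, char 'a'): match length 1
  offset=6 (pos 2, char 'd'): match length 0
  offset=7 (pos 1, char 'c'): match length 0
  offset=8 (pos 0, char 'c'): match length 0
Longest match has length 2 at offset 3.
next_char = character at position 8 + 2 = 10 -> 'a'

Best match: offset=3, length=2 (matching 'aa' starting at position 5)
LZ77 triple: (3, 2, 'a')


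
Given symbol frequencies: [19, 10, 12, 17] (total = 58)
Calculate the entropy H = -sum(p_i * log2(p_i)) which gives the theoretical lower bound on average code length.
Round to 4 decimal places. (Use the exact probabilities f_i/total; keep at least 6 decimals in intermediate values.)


Per-symbol terms -p_i * log2(p_i) with p_i = f_i/58:
  p = 19/58 = 0.327586: log2(p) = -1.610053, -p*log2(p) = 0.527431
  p = 10/58 = 0.172414: log2(p) = -2.536053, -p*log2(p) = 0.437251
  p = 12/58 = 0.206897: log2(p) = -2.273018, -p*log2(p) = 0.470280
  p = 17/58 = 0.293103: log2(p) = -1.770518, -p*log2(p) = 0.518945
H = 0.527431 + 0.437251 + 0.470280 + 0.518945 = 1.953907

H = 1.9539 bits/symbol


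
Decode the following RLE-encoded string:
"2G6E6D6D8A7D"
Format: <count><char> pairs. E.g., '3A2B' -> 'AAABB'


Expanding each <count><char> pair:
  2G -> 'GG'
  6E -> 'EEEEEE'
  6D -> 'DDDDDD'
  6D -> 'DDDDDD'
  8A -> 'AAAAAAAA'
  7D -> 'DDDDDDD'

Decoded = GGEEEEEEDDDDDDDDDDDDAAAAAAAADDDDDDD


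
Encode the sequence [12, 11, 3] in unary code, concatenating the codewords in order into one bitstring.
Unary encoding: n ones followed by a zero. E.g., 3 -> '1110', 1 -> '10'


Encode each number as n ones followed by a terminating 0:
  12 -> 1111111111110 (13 bits)
  11 -> 111111111110 (12 bits)
  3 -> 1110 (4 bits)
Total length = 13 + 12 + 4 = 29 bits.

Unary([12, 11, 3]) = 11111111111101111111111101110 (29 bits)


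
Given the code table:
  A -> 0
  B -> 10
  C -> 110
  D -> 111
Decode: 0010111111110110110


Decoding:
0 -> A
0 -> A
10 -> B
111 -> D
111 -> D
110 -> C
110 -> C
110 -> C


Result: AABDDCCC


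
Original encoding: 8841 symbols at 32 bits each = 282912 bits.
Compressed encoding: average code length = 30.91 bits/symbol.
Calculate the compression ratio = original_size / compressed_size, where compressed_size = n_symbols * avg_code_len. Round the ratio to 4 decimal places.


original_size = n_symbols * orig_bits = 8841 * 32 = 282912 bits
compressed_size = n_symbols * avg_code_len = 8841 * 30.91 = 273275.31 bits
ratio = original_size / compressed_size = 282912 / 273275.31 = 1.0353

Compression ratio = 1.0353


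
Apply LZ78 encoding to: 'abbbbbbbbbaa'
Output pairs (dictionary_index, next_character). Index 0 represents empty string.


LZ78 encoding steps:
Dictionary: {0: ''}
Step 1: w='' (idx 0), next='a' -> output (0, 'a'), add 'a' as idx 1
Step 2: w='' (idx 0), next='b' -> output (0, 'b'), add 'b' as idx 2
Step 3: w='b' (idx 2), next='b' -> output (2, 'b'), add 'bb' as idx 3
Step 4: w='bb' (idx 3), next='b' -> output (3, 'b'), add 'bbb' as idx 4
Step 5: w='bbb' (idx 4), next='a' -> output (4, 'a'), add 'bbba' as idx 5
Step 6: w='a' (idx 1), end of input -> output (1, '')


Encoded: [(0, 'a'), (0, 'b'), (2, 'b'), (3, 'b'), (4, 'a'), (1, '')]


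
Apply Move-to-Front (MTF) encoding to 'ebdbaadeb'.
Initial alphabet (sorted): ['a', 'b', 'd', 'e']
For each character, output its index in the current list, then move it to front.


MTF encoding:
'e': index 3 in ['a', 'b', 'd', 'e'] -> ['e', 'a', 'b', 'd']
'b': index 2 in ['e', 'a', 'b', 'd'] -> ['b', 'e', 'a', 'd']
'd': index 3 in ['b', 'e', 'a', 'd'] -> ['d', 'b', 'e', 'a']
'b': index 1 in ['d', 'b', 'e', 'a'] -> ['b', 'd', 'e', 'a']
'a': index 3 in ['b', 'd', 'e', 'a'] -> ['a', 'b', 'd', 'e']
'a': index 0 in ['a', 'b', 'd', 'e'] -> ['a', 'b', 'd', 'e']
'd': index 2 in ['a', 'b', 'd', 'e'] -> ['d', 'a', 'b', 'e']
'e': index 3 in ['d', 'a', 'b', 'e'] -> ['e', 'd', 'a', 'b']
'b': index 3 in ['e', 'd', 'a', 'b'] -> ['b', 'e', 'd', 'a']


Output: [3, 2, 3, 1, 3, 0, 2, 3, 3]


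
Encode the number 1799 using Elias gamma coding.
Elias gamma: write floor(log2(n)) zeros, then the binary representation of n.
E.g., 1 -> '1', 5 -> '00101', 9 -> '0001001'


num_bits = floor(log2(1799)) + 1 = 11
leading_zeros = num_bits - 1 = 10
binary(1799) = 11100000111

Elias gamma(1799) = '0000000000' + '11100000111' = 000000000011100000111 (21 bits)


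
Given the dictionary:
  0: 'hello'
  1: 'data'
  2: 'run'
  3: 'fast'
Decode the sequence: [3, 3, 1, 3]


Look up each index in the dictionary:
  3 -> 'fast'
  3 -> 'fast'
  1 -> 'data'
  3 -> 'fast'

Decoded: "fast fast data fast"


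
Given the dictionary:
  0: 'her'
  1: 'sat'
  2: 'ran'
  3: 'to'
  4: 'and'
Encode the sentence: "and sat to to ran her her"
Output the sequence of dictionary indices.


Look up each word in the dictionary:
  'and' -> 4
  'sat' -> 1
  'to' -> 3
  'to' -> 3
  'ran' -> 2
  'her' -> 0
  'her' -> 0

Encoded: [4, 1, 3, 3, 2, 0, 0]


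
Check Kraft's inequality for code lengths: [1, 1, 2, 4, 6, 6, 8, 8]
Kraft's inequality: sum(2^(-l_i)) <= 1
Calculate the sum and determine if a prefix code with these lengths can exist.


Sum = 2^(-1) + 2^(-1) + 2^(-2) + 2^(-4) + 2^(-6) + 2^(-6) + 2^(-8) + 2^(-8)
    = 0.5 + 0.5 + 0.25 + 0.0625 + 0.015625 + 0.015625 + 0.00390625 + 0.00390625
    = 346/256 = 1.3515625
Since 1.3515625 > 1, Kraft's inequality is NOT satisfied.
A prefix code with these lengths CANNOT exist.

Kraft sum = 1.3515625. Not satisfied.


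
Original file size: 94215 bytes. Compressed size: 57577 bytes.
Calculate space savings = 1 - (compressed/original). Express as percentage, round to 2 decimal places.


ratio = compressed/original = 57577/94215 = 0.611123
savings = 1 - ratio = 1 - 0.611123 = 0.388877
as a percentage: 0.388877 * 100 = 38.89%

Space savings = 1 - 57577/94215 = 38.89%


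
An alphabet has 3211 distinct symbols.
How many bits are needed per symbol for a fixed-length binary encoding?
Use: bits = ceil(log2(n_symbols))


log2(3211) = 11.6488
Bracket: 2^11 = 2048 < 3211 <= 2^12 = 4096
So ceil(log2(3211)) = 12

bits = ceil(log2(3211)) = ceil(11.6488) = 12 bits


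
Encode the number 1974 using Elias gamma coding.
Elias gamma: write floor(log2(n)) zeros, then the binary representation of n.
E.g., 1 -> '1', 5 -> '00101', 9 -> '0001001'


num_bits = floor(log2(1974)) + 1 = 11
leading_zeros = num_bits - 1 = 10
binary(1974) = 11110110110

Elias gamma(1974) = '0000000000' + '11110110110' = 000000000011110110110 (21 bits)


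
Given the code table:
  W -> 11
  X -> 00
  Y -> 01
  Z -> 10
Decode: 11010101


Decoding:
11 -> W
01 -> Y
01 -> Y
01 -> Y


Result: WYYY


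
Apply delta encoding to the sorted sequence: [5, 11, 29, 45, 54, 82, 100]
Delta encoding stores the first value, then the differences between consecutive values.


First value: 5
Deltas:
  11 - 5 = 6
  29 - 11 = 18
  45 - 29 = 16
  54 - 45 = 9
  82 - 54 = 28
  100 - 82 = 18


Delta encoded: [5, 6, 18, 16, 9, 28, 18]


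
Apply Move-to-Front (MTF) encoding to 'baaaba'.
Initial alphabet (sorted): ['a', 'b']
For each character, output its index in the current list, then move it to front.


MTF encoding:
'b': index 1 in ['a', 'b'] -> ['b', 'a']
'a': index 1 in ['b', 'a'] -> ['a', 'b']
'a': index 0 in ['a', 'b'] -> ['a', 'b']
'a': index 0 in ['a', 'b'] -> ['a', 'b']
'b': index 1 in ['a', 'b'] -> ['b', 'a']
'a': index 1 in ['b', 'a'] -> ['a', 'b']


Output: [1, 1, 0, 0, 1, 1]


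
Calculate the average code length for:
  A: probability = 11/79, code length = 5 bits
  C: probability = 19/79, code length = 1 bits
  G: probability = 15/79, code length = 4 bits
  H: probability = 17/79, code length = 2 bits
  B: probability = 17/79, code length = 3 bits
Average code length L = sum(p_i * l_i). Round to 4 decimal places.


Weighted contributions p_i * l_i:
  A: (11/79) * 5 = 55/79
  C: (19/79) * 1 = 19/79
  G: (15/79) * 4 = 60/79
  H: (17/79) * 2 = 34/79
  B: (17/79) * 3 = 51/79
Sum = (55 + 19 + 60 + 34 + 51)/79 = 219/79

L = 219/79 = 2.7722 bits/symbol


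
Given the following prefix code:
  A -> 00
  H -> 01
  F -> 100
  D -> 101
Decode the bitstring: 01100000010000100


Decoding step by step:
Bits 01 -> H
Bits 100 -> F
Bits 00 -> A
Bits 00 -> A
Bits 100 -> F
Bits 00 -> A
Bits 100 -> F


Decoded message: HFAAFAF


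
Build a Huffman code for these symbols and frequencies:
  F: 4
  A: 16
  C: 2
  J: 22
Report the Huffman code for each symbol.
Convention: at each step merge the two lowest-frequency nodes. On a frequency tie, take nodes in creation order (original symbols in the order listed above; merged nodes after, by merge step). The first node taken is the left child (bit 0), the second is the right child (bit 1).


Huffman tree construction:
Step 1: Merge C(2) + F(4) = 6
Step 2: Merge (C+F)(6) + A(16) = 22
Step 3: Merge J(22) + ((C+F)+A)(22) = 44
Read each symbol's code off the tree from the root (left child = 0, right child = 1).

Codes:
  F: 101 (length 3)
  A: 11 (length 2)
  C: 100 (length 3)
  J: 0 (length 1)
Average code length: 72/44 = 1.6364 bits/symbol


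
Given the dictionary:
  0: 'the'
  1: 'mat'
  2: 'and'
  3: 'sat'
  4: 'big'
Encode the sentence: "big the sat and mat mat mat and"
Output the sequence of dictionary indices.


Look up each word in the dictionary:
  'big' -> 4
  'the' -> 0
  'sat' -> 3
  'and' -> 2
  'mat' -> 1
  'mat' -> 1
  'mat' -> 1
  'and' -> 2

Encoded: [4, 0, 3, 2, 1, 1, 1, 2]


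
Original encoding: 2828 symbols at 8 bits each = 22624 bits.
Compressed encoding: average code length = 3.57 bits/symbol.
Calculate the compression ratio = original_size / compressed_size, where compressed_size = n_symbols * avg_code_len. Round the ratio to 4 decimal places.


original_size = n_symbols * orig_bits = 2828 * 8 = 22624 bits
compressed_size = n_symbols * avg_code_len = 2828 * 3.57 = 10095.96 bits
ratio = original_size / compressed_size = 22624 / 10095.96 = 2.2409

Compression ratio = 2.2409


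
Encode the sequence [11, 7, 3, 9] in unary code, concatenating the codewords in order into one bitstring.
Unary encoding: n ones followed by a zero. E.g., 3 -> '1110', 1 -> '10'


Encode each number as n ones followed by a terminating 0:
  11 -> 111111111110 (12 bits)
  7 -> 11111110 (8 bits)
  3 -> 1110 (4 bits)
  9 -> 1111111110 (10 bits)
Total length = 12 + 8 + 4 + 10 = 34 bits.

Unary([11, 7, 3, 9]) = 1111111111101111111011101111111110 (34 bits)


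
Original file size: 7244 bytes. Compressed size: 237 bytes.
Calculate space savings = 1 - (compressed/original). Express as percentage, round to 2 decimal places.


ratio = compressed/original = 237/7244 = 0.032717
savings = 1 - ratio = 1 - 0.032717 = 0.967283
as a percentage: 0.967283 * 100 = 96.73%

Space savings = 1 - 237/7244 = 96.73%


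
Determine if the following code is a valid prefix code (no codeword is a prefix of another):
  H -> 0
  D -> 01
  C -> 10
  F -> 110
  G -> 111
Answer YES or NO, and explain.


Checking each pair (does one codeword prefix another?):
  H='0' vs D='01': prefix -- VIOLATION

NO -- this is NOT a valid prefix code. H (0) is a prefix of D (01).


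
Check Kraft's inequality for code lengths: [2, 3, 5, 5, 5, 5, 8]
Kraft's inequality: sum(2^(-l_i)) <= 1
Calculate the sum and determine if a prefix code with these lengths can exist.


Sum = 2^(-2) + 2^(-3) + 2^(-5) + 2^(-5) + 2^(-5) + 2^(-5) + 2^(-8)
    = 0.25 + 0.125 + 0.03125 + 0.03125 + 0.03125 + 0.03125 + 0.00390625
    = 129/256 = 0.50390625
Since 0.50390625 <= 1, Kraft's inequality IS satisfied.
A prefix code with these lengths CAN exist.

Kraft sum = 0.50390625. Satisfied.


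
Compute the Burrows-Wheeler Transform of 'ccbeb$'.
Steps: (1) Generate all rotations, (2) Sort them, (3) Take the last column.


Rotations (sorted):
  0: $ccbeb -> last char: b
  1: b$ccbe -> last char: e
  2: beb$cc -> last char: c
  3: cbeb$c -> last char: c
  4: ccbeb$ -> last char: $
  5: eb$ccb -> last char: b


BWT = becc$b


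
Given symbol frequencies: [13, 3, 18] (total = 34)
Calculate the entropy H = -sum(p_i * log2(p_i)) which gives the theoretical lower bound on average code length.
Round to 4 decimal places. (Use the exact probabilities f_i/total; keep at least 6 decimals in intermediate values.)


Per-symbol terms -p_i * log2(p_i) with p_i = f_i/34:
  p = 13/34 = 0.382353: log2(p) = -1.387023, -p*log2(p) = 0.530332
  p = 3/34 = 0.088235: log2(p) = -3.502500, -p*log2(p) = 0.309044
  p = 18/34 = 0.529412: log2(p) = -0.917538, -p*log2(p) = 0.485755
H = 0.530332 + 0.309044 + 0.485755 = 1.325131

H = 1.3251 bits/symbol


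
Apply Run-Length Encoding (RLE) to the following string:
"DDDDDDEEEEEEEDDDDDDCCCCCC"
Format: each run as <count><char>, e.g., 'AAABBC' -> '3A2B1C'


Scanning runs left to right:
  i=0: run of 'D' x 6 -> '6D'
  i=6: run of 'E' x 7 -> '7E'
  i=13: run of 'D' x 6 -> '6D'
  i=19: run of 'C' x 6 -> '6C'

RLE = 6D7E6D6C


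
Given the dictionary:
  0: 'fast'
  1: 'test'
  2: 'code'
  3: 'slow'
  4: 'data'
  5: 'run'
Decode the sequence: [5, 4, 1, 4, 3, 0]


Look up each index in the dictionary:
  5 -> 'run'
  4 -> 'data'
  1 -> 'test'
  4 -> 'data'
  3 -> 'slow'
  0 -> 'fast'

Decoded: "run data test data slow fast"


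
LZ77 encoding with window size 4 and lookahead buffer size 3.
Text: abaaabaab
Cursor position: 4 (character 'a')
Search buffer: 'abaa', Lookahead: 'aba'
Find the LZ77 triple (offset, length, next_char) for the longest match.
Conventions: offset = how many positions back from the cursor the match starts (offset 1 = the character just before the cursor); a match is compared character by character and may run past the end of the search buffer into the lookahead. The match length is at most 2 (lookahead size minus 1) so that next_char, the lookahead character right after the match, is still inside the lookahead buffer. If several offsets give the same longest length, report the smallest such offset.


Try each offset into the search buffer:
  offset=1 (pos 3, char 'a'): match length 1
  offset=2 (pos 2, char 'a'): match length 1
  offset=3 (pos 1, char 'b'): match length 0
  offset=4 (pos 0, char 'a'): match length 2
Longest match has length 2 at offset 4.
next_char = character at position 4 + 2 = 6 -> 'a'

Best match: offset=4, length=2 (matching 'ab' starting at position 0)
LZ77 triple: (4, 2, 'a')


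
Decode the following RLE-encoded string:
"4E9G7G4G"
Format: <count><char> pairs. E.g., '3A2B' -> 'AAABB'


Expanding each <count><char> pair:
  4E -> 'EEEE'
  9G -> 'GGGGGGGGG'
  7G -> 'GGGGGGG'
  4G -> 'GGGG'

Decoded = EEEEGGGGGGGGGGGGGGGGGGGG


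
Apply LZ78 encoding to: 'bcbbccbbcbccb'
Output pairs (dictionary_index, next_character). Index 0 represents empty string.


LZ78 encoding steps:
Dictionary: {0: ''}
Step 1: w='' (idx 0), next='b' -> output (0, 'b'), add 'b' as idx 1
Step 2: w='' (idx 0), next='c' -> output (0, 'c'), add 'c' as idx 2
Step 3: w='b' (idx 1), next='b' -> output (1, 'b'), add 'bb' as idx 3
Step 4: w='c' (idx 2), next='c' -> output (2, 'c'), add 'cc' as idx 4
Step 5: w='bb' (idx 3), next='c' -> output (3, 'c'), add 'bbc' as idx 5
Step 6: w='b' (idx 1), next='c' -> output (1, 'c'), add 'bc' as idx 6
Step 7: w='c' (idx 2), next='b' -> output (2, 'b'), add 'cb' as idx 7


Encoded: [(0, 'b'), (0, 'c'), (1, 'b'), (2, 'c'), (3, 'c'), (1, 'c'), (2, 'b')]


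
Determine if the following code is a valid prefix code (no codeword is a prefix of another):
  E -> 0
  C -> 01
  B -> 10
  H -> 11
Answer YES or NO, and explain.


Checking each pair (does one codeword prefix another?):
  E='0' vs C='01': prefix -- VIOLATION

NO -- this is NOT a valid prefix code. E (0) is a prefix of C (01).
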